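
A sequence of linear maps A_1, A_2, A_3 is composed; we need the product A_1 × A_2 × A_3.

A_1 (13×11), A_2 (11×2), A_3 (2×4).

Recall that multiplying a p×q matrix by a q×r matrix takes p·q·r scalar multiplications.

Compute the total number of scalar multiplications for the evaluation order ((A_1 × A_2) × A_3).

(A_1 × A_2): 13×11 by 11×2 → 13×2, cost 13·11·2 = 286
((A_1 × A_2) × A_3): 13×2 by 2×4 → 13×4, cost 13·2·4 = 104; cumulative 390
Total: 390 scalar multiplications.

390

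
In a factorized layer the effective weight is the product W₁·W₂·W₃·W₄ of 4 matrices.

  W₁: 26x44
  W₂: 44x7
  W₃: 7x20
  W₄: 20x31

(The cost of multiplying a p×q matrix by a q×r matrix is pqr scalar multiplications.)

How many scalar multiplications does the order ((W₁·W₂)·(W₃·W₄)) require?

17990

(W₁·W₂): 26×44 by 44×7 → 26×7, cost 26·44·7 = 8008
(W₃·W₄): 7×20 by 20×31 → 7×31, cost 7·20·31 = 4340
((W₁·W₂)·(W₃·W₄)): 26×7 by 7×31 → 26×31, cost 26·7·31 = 5642; cumulative 17990
Total: 17990 scalar multiplications.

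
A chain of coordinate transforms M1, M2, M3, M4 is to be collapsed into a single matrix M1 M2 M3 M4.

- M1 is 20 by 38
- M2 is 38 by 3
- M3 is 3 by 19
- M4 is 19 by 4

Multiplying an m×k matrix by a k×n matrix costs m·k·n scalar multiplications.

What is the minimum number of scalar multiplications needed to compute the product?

2748

Adjacent pairs: M1M2 = 20·38·3 = 2280; M2M3 = 38·3·19 = 2166; M3M4 = 3·19·4 = 228.
Length 3: M1..M3: k=1: 0+2166+20·38·19=16606; k=2: 2280+0+20·3·19=3420 → min 3420 | M2..M4: k=2: 0+228+38·3·4=684; k=3: 2166+0+38·19·4=5054 → min 684.
Length 4: M1..M4: k=1: 0+684+20·38·4=3724; k=2: 2280+228+20·3·4=2748; k=3: 3420+0+20·19·4=4940 → min 2748.
Optimal order: ((M1 M2) (M3 M4)) with cost 2748.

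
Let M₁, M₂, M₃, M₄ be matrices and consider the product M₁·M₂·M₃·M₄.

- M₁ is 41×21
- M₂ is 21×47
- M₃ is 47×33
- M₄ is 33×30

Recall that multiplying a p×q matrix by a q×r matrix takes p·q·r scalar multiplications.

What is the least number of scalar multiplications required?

79191

Adjacent pairs: M₁M₂ = 41·21·47 = 40467; M₂M₃ = 21·47·33 = 32571; M₃M₄ = 47·33·30 = 46530.
Length 3: M₁..M₃: k=1: 0+32571+41·21·33=60984; k=2: 40467+0+41·47·33=104058 → min 60984 | M₂..M₄: k=2: 0+46530+21·47·30=76140; k=3: 32571+0+21·33·30=53361 → min 53361.
Length 4: M₁..M₄: k=1: 0+53361+41·21·30=79191; k=2: 40467+46530+41·47·30=144807; k=3: 60984+0+41·33·30=101574 → min 79191.
Optimal order: (M₁·((M₂·M₃)·M₄)) with cost 79191.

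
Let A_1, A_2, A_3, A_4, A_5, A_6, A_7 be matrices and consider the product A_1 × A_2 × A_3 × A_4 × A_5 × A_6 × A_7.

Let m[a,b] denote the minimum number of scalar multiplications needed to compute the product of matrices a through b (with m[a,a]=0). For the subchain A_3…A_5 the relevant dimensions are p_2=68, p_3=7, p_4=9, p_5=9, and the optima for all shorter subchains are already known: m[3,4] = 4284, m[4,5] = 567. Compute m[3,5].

m[3,5] = min over k∈[3,4] of m[3,k]+m[k+1,5]+p_{2}·p_k·p_{5}.
k=3: 0 + 567 + 68·7·9 = 4851; k=4: 4284 + 0 + 68·9·9 = 9792.
Minimum: 4851 at k=3.

4851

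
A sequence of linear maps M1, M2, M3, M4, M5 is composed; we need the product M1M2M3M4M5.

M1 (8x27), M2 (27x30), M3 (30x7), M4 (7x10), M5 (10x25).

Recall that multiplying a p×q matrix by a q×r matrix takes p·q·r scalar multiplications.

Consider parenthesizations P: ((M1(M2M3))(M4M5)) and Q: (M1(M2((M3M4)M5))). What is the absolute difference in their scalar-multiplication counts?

24918

Order P = ((M1(M2M3))(M4M5)): (M2M3): 27×30 by 30×7 → 27×7, cost 27·30·7 = 5670; (M1(M2M3)): 8×27 by 27×7 → 8×7, cost 8·27·7 = 1512; cumulative 7182; (M4M5): 7×10 by 10×25 → 7×25, cost 7·10·25 = 1750; ((M1(M2M3))(M4M5)): 8×7 by 7×25 → 8×25, cost 8·7·25 = 1400; cumulative 10332. Total 10332.
Order Q = (M1(M2((M3M4)M5))): (M3M4): 30×7 by 7×10 → 30×10, cost 30·7·10 = 2100; ((M3M4)M5): 30×10 by 10×25 → 30×25, cost 30·10·25 = 7500; cumulative 9600; (M2((M3M4)M5)): 27×30 by 30×25 → 27×25, cost 27·30·25 = 20250; cumulative 29850; (M1(M2((M3M4)M5))): 8×27 by 27×25 → 8×25, cost 8·27·25 = 5400; cumulative 35250. Total 35250.
Difference: |10332 − 35250| = 24918.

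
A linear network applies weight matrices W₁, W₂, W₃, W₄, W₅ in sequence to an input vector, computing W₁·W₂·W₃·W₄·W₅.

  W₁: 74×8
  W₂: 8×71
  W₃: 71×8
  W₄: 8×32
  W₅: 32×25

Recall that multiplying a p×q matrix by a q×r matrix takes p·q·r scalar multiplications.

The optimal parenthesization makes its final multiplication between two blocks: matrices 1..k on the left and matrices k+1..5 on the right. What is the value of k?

Adjacent pairs: W₁W₂ = 74·8·71 = 42032; W₂W₃ = 8·71·8 = 4544; W₃W₄ = 71·8·32 = 18176; W₄W₅ = 8·32·25 = 6400.
Length 3: W₁..W₃: k=1: 0+4544+74·8·8=9280; k=2: 42032+0+74·71·8=84064 → min 9280 | W₂..W₄: k=2: 0+18176+8·71·32=36352; k=3: 4544+0+8·8·32=6592 → min 6592 | W₃..W₅: k=3: 0+6400+71·8·25=20600; k=4: 18176+0+71·32·25=74976 → min 20600.
Length 4: W₁..W₄: k=1: 0+6592+74·8·32=25536; k=2: 42032+18176+74·71·32=228336; k=3: 9280+0+74·8·32=28224 → min 25536 | W₂..W₅: k=2: 0+20600+8·71·25=34800; k=3: 4544+6400+8·8·25=12544; k=4: 6592+0+8·32·25=12992 → min 12544.
Top-level splits: k=1: (W₁..W₁)·(W₂..W₅) → 0+12544+74·8·25 = 27344; k=2: (W₁..W₂)·(W₃..W₅) → 42032+20600+74·71·25 = 193982; k=3: (W₁..W₃)·(W₄..W₅) → 9280+6400+74·8·25 = 30480; k=4: (W₁..W₄)·(W₅..W₅) → 25536+0+74·32·25 = 84736.
Best split is after W₁, i.e. k = 1.

1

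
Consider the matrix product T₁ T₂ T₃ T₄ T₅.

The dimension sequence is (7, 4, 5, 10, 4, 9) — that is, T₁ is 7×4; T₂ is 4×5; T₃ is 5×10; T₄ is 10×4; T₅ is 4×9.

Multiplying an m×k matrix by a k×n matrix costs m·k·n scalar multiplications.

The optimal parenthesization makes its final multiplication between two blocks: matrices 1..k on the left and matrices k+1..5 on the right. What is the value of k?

4

Adjacent pairs: T₁T₂ = 7·4·5 = 140; T₂T₃ = 4·5·10 = 200; T₃T₄ = 5·10·4 = 200; T₄T₅ = 10·4·9 = 360.
Length 3: T₁..T₃: k=1: 0+200+7·4·10=480; k=2: 140+0+7·5·10=490 → min 480 | T₂..T₄: k=2: 0+200+4·5·4=280; k=3: 200+0+4·10·4=360 → min 280 | T₃..T₅: k=3: 0+360+5·10·9=810; k=4: 200+0+5·4·9=380 → min 380.
Length 4: T₁..T₄: k=1: 0+280+7·4·4=392; k=2: 140+200+7·5·4=480; k=3: 480+0+7·10·4=760 → min 392 | T₂..T₅: k=2: 0+380+4·5·9=560; k=3: 200+360+4·10·9=920; k=4: 280+0+4·4·9=424 → min 424.
Top-level splits: k=1: (T₁..T₁)·(T₂..T₅) → 0+424+7·4·9 = 676; k=2: (T₁..T₂)·(T₃..T₅) → 140+380+7·5·9 = 835; k=3: (T₁..T₃)·(T₄..T₅) → 480+360+7·10·9 = 1470; k=4: (T₁..T₄)·(T₅..T₅) → 392+0+7·4·9 = 644.
Best split is after T₄, i.e. k = 4.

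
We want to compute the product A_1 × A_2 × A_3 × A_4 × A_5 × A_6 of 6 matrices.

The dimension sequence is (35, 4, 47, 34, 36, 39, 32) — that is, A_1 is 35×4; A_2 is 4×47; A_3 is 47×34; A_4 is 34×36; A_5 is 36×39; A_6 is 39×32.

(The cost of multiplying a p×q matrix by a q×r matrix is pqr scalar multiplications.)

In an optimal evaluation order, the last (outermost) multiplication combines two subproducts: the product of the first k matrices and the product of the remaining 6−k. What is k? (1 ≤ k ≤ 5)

Adjacent pairs: A_1A_2 = 35·4·47 = 6580; A_2A_3 = 4·47·34 = 6392; A_3A_4 = 47·34·36 = 57528; A_4A_5 = 34·36·39 = 47736; A_5A_6 = 36·39·32 = 44928.
Length 3: A_1..A_3: k=1: 0+6392+35·4·34=11152; k=2: 6580+0+35·47·34=62510 → min 11152 | A_2..A_4: k=2: 0+57528+4·47·36=64296; k=3: 6392+0+4·34·36=11288 → min 11288 | A_3..A_5: k=3: 0+47736+47·34·39=110058; k=4: 57528+0+47·36·39=123516 → min 110058 | A_4..A_6: k=4: 0+44928+34·36·32=84096; k=5: 47736+0+34·39·32=90168 → min 84096.
Length 4: A_1..A_4: k=1: 0+11288+35·4·36=16328; k=2: 6580+57528+35·47·36=123328; k=3: 11152+0+35·34·36=53992 → min 16328 | A_2..A_5: k=2: 0+110058+4·47·39=117390; k=3: 6392+47736+4·34·39=59432; k=4: 11288+0+4·36·39=16904 → min 16904 | A_3..A_6: k=3: 0+84096+47·34·32=135232; k=4: 57528+44928+47·36·32=156600; k=5: 110058+0+47·39·32=168714 → min 135232.
Length 5: A_1..A_5: k=1: 0+16904+35·4·39=22364; k=2: 6580+110058+35·47·39=180793; k=3: 11152+47736+35·34·39=105298; k=4: 16328+0+35·36·39=65468 → min 22364 | A_2..A_6: k=2: 0+135232+4·47·32=141248; k=3: 6392+84096+4·34·32=94840; k=4: 11288+44928+4·36·32=60824; k=5: 16904+0+4·39·32=21896 → min 21896.
Top-level splits: k=1: (A_1..A_1)·(A_2..A_6) → 0+21896+35·4·32 = 26376; k=2: (A_1..A_2)·(A_3..A_6) → 6580+135232+35·47·32 = 194452; k=3: (A_1..A_3)·(A_4..A_6) → 11152+84096+35·34·32 = 133328; k=4: (A_1..A_4)·(A_5..A_6) → 16328+44928+35·36·32 = 101576; k=5: (A_1..A_5)·(A_6..A_6) → 22364+0+35·39·32 = 66044.
Best split is after A_1, i.e. k = 1.

1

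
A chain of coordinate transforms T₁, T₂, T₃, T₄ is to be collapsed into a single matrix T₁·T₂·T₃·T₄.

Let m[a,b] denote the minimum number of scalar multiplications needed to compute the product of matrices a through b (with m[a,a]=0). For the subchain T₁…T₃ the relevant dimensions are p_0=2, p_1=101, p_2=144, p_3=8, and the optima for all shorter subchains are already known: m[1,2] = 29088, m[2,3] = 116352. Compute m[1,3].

m[1,3] = min over k∈[1,2] of m[1,k]+m[k+1,3]+p_{0}·p_k·p_{3}.
k=1: 0 + 116352 + 2·101·8 = 117968; k=2: 29088 + 0 + 2·144·8 = 31392.
Minimum: 31392 at k=2.

31392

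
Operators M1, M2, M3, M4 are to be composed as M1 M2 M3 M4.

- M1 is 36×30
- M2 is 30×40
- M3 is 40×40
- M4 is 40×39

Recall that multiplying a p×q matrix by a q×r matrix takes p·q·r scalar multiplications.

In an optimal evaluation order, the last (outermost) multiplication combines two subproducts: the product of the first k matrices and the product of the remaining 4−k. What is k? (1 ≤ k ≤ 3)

Adjacent pairs: M1M2 = 36·30·40 = 43200; M2M3 = 30·40·40 = 48000; M3M4 = 40·40·39 = 62400.
Length 3: M1..M3: k=1: 0+48000+36·30·40=91200; k=2: 43200+0+36·40·40=100800 → min 91200 | M2..M4: k=2: 0+62400+30·40·39=109200; k=3: 48000+0+30·40·39=94800 → min 94800.
Top-level splits: k=1: (M1..M1)·(M2..M4) → 0+94800+36·30·39 = 136920; k=2: (M1..M2)·(M3..M4) → 43200+62400+36·40·39 = 161760; k=3: (M1..M3)·(M4..M4) → 91200+0+36·40·39 = 147360.
Best split is after M1, i.e. k = 1.

1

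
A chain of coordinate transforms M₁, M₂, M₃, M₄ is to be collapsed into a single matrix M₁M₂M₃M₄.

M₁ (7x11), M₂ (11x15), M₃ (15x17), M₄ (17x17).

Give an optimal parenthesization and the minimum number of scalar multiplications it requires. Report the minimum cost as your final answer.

Adjacent pairs: M₁M₂ = 7·11·15 = 1155; M₂M₃ = 11·15·17 = 2805; M₃M₄ = 15·17·17 = 4335.
Length 3: M₁..M₃: k=1: 0+2805+7·11·17=4114; k=2: 1155+0+7·15·17=2940 → min 2940 | M₂..M₄: k=2: 0+4335+11·15·17=7140; k=3: 2805+0+11·17·17=5984 → min 5984.
Length 4: M₁..M₄: k=1: 0+5984+7·11·17=7293; k=2: 1155+4335+7·15·17=7275; k=3: 2940+0+7·17·17=4963 → min 4963.
Optimal parenthesization: (((M₁M₂)M₃)M₄) with cost 4963.

4963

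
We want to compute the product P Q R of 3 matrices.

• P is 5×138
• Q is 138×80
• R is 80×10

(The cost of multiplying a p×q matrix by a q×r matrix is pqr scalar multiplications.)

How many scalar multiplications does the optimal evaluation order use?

Order (P (Q R)): (Q R): 138×80 by 80×10 → 138×10, cost 138·80·10 = 110400; (P (Q R)): 5×138 by 138×10 → 5×10, cost 5·138·10 = 6900; cumulative 117300. Total 117300.
Order ((P Q) R): (P Q): 5×138 by 138×80 → 5×80, cost 5·138·80 = 55200; ((P Q) R): 5×80 by 80×10 → 5×10, cost 5·80·10 = 4000; cumulative 59200. Total 59200.
Minimum: 59200.

59200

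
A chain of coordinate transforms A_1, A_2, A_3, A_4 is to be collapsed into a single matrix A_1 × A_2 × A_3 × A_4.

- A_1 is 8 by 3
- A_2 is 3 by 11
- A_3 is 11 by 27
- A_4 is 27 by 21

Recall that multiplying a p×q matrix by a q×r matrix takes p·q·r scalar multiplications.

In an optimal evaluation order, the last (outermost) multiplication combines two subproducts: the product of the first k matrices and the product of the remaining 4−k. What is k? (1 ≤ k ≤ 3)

1

Adjacent pairs: A_1A_2 = 8·3·11 = 264; A_2A_3 = 3·11·27 = 891; A_3A_4 = 11·27·21 = 6237.
Length 3: A_1..A_3: k=1: 0+891+8·3·27=1539; k=2: 264+0+8·11·27=2640 → min 1539 | A_2..A_4: k=2: 0+6237+3·11·21=6930; k=3: 891+0+3·27·21=2592 → min 2592.
Top-level splits: k=1: (A_1..A_1)·(A_2..A_4) → 0+2592+8·3·21 = 3096; k=2: (A_1..A_2)·(A_3..A_4) → 264+6237+8·11·21 = 8349; k=3: (A_1..A_3)·(A_4..A_4) → 1539+0+8·27·21 = 6075.
Best split is after A_1, i.e. k = 1.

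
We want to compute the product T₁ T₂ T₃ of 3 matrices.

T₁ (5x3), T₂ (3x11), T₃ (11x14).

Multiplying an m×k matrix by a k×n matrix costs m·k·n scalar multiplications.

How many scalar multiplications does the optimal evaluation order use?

672

Order (T₁ (T₂ T₃)): (T₂ T₃): 3×11 by 11×14 → 3×14, cost 3·11·14 = 462; (T₁ (T₂ T₃)): 5×3 by 3×14 → 5×14, cost 5·3·14 = 210; cumulative 672. Total 672.
Order ((T₁ T₂) T₃): (T₁ T₂): 5×3 by 3×11 → 5×11, cost 5·3·11 = 165; ((T₁ T₂) T₃): 5×11 by 11×14 → 5×14, cost 5·11·14 = 770; cumulative 935. Total 935.
Minimum: 672.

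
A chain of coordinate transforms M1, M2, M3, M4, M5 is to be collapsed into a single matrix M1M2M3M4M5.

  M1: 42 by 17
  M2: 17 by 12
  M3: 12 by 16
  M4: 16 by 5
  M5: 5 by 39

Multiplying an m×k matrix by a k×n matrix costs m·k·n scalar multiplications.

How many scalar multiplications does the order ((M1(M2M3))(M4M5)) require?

44016

(M2M3): 17×12 by 12×16 → 17×16, cost 17·12·16 = 3264
(M1(M2M3)): 42×17 by 17×16 → 42×16, cost 42·17·16 = 11424; cumulative 14688
(M4M5): 16×5 by 5×39 → 16×39, cost 16·5·39 = 3120
((M1(M2M3))(M4M5)): 42×16 by 16×39 → 42×39, cost 42·16·39 = 26208; cumulative 44016
Total: 44016 scalar multiplications.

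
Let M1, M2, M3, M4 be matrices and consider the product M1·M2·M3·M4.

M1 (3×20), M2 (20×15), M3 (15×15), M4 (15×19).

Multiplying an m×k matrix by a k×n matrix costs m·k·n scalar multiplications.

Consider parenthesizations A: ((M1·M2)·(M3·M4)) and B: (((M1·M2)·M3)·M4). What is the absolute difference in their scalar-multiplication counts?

Order A = ((M1·M2)·(M3·M4)): (M1·M2): 3×20 by 20×15 → 3×15, cost 3·20·15 = 900; (M3·M4): 15×15 by 15×19 → 15×19, cost 15·15·19 = 4275; ((M1·M2)·(M3·M4)): 3×15 by 15×19 → 3×19, cost 3·15·19 = 855; cumulative 6030. Total 6030.
Order B = (((M1·M2)·M3)·M4): (M1·M2): 3×20 by 20×15 → 3×15, cost 3·20·15 = 900; ((M1·M2)·M3): 3×15 by 15×15 → 3×15, cost 3·15·15 = 675; cumulative 1575; (((M1·M2)·M3)·M4): 3×15 by 15×19 → 3×19, cost 3·15·19 = 855; cumulative 2430. Total 2430.
Difference: |6030 − 2430| = 3600.

3600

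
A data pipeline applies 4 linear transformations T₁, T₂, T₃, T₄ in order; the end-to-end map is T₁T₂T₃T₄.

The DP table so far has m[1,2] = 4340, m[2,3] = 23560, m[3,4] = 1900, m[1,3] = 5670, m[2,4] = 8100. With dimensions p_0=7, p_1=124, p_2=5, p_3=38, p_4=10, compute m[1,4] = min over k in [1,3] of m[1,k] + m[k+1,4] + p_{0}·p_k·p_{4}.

6590

m[1,4] = min over k∈[1,3] of m[1,k]+m[k+1,4]+p_{0}·p_k·p_{4}.
k=1: 0 + 8100 + 7·124·10 = 16780; k=2: 4340 + 1900 + 7·5·10 = 6590; k=3: 5670 + 0 + 7·38·10 = 8330.
Minimum: 6590 at k=2.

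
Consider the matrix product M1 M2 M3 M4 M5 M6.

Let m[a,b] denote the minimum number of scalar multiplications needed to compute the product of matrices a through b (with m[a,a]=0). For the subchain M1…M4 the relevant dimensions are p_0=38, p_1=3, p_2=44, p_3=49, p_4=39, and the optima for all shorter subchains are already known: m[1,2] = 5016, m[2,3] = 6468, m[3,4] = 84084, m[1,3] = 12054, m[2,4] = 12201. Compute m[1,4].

16647

m[1,4] = min over k∈[1,3] of m[1,k]+m[k+1,4]+p_{0}·p_k·p_{4}.
k=1: 0 + 12201 + 38·3·39 = 16647; k=2: 5016 + 84084 + 38·44·39 = 154308; k=3: 12054 + 0 + 38·49·39 = 84672.
Minimum: 16647 at k=1.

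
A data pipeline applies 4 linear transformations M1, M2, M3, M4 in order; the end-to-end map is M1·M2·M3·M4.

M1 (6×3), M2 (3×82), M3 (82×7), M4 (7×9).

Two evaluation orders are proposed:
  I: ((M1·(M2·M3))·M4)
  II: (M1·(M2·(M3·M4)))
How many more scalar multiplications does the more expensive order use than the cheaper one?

5316

Order I = ((M1·(M2·M3))·M4): (M2·M3): 3×82 by 82×7 → 3×7, cost 3·82·7 = 1722; (M1·(M2·M3)): 6×3 by 3×7 → 6×7, cost 6·3·7 = 126; cumulative 1848; ((M1·(M2·M3))·M4): 6×7 by 7×9 → 6×9, cost 6·7·9 = 378; cumulative 2226. Total 2226.
Order II = (M1·(M2·(M3·M4))): (M3·M4): 82×7 by 7×9 → 82×9, cost 82·7·9 = 5166; (M2·(M3·M4)): 3×82 by 82×9 → 3×9, cost 3·82·9 = 2214; cumulative 7380; (M1·(M2·(M3·M4))): 6×3 by 3×9 → 6×9, cost 6·3·9 = 162; cumulative 7542. Total 7542.
Difference: |2226 − 7542| = 5316.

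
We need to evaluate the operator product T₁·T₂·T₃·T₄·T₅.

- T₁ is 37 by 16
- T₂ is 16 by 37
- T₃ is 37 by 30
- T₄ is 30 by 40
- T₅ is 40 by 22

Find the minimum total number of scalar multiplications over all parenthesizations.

Adjacent pairs: T₁T₂ = 37·16·37 = 21904; T₂T₃ = 16·37·30 = 17760; T₃T₄ = 37·30·40 = 44400; T₄T₅ = 30·40·22 = 26400.
Length 3: T₁..T₃: k=1: 0+17760+37·16·30=35520; k=2: 21904+0+37·37·30=62974 → min 35520 | T₂..T₄: k=2: 0+44400+16·37·40=68080; k=3: 17760+0+16·30·40=36960 → min 36960 | T₃..T₅: k=3: 0+26400+37·30·22=50820; k=4: 44400+0+37·40·22=76960 → min 50820.
Length 4: T₁..T₄: k=1: 0+36960+37·16·40=60640; k=2: 21904+44400+37·37·40=121064; k=3: 35520+0+37·30·40=79920 → min 60640 | T₂..T₅: k=2: 0+50820+16·37·22=63844; k=3: 17760+26400+16·30·22=54720; k=4: 36960+0+16·40·22=51040 → min 51040.
Length 5: T₁..T₅: k=1: 0+51040+37·16·22=64064; k=2: 21904+50820+37·37·22=102842; k=3: 35520+26400+37·30·22=86340; k=4: 60640+0+37·40·22=93200 → min 64064.
Optimal order: (T₁·(((T₂·T₃)·T₄)·T₅)) with cost 64064.

64064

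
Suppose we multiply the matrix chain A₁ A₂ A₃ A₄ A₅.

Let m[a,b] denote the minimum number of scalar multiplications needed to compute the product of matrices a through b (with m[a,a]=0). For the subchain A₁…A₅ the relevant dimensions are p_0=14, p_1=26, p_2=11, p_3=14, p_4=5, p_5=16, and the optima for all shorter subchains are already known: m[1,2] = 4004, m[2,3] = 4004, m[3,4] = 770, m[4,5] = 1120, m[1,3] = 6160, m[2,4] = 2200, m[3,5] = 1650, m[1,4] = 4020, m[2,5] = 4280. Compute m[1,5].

5140

m[1,5] = min over k∈[1,4] of m[1,k]+m[k+1,5]+p_{0}·p_k·p_{5}.
k=1: 0 + 4280 + 14·26·16 = 10104; k=2: 4004 + 1650 + 14·11·16 = 8118; k=3: 6160 + 1120 + 14·14·16 = 10416; k=4: 4020 + 0 + 14·5·16 = 5140.
Minimum: 5140 at k=4.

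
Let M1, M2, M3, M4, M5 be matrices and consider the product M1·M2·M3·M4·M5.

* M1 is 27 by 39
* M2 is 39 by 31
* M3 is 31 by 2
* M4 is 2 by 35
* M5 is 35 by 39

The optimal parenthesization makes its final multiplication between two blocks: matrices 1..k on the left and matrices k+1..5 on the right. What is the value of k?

3

Adjacent pairs: M1M2 = 27·39·31 = 32643; M2M3 = 39·31·2 = 2418; M3M4 = 31·2·35 = 2170; M4M5 = 2·35·39 = 2730.
Length 3: M1..M3: k=1: 0+2418+27·39·2=4524; k=2: 32643+0+27·31·2=34317 → min 4524 | M2..M4: k=2: 0+2170+39·31·35=44485; k=3: 2418+0+39·2·35=5148 → min 5148 | M3..M5: k=3: 0+2730+31·2·39=5148; k=4: 2170+0+31·35·39=44485 → min 5148.
Length 4: M1..M4: k=1: 0+5148+27·39·35=42003; k=2: 32643+2170+27·31·35=64108; k=3: 4524+0+27·2·35=6414 → min 6414 | M2..M5: k=2: 0+5148+39·31·39=52299; k=3: 2418+2730+39·2·39=8190; k=4: 5148+0+39·35·39=58383 → min 8190.
Top-level splits: k=1: (M1..M1)·(M2..M5) → 0+8190+27·39·39 = 49257; k=2: (M1..M2)·(M3..M5) → 32643+5148+27·31·39 = 70434; k=3: (M1..M3)·(M4..M5) → 4524+2730+27·2·39 = 9360; k=4: (M1..M4)·(M5..M5) → 6414+0+27·35·39 = 43269.
Best split is after M3, i.e. k = 3.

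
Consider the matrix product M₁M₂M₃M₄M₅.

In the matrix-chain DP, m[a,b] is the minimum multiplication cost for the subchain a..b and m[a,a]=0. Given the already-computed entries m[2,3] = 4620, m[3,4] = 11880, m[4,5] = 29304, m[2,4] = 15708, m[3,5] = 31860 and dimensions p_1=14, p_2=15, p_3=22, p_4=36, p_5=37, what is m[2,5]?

34356

m[2,5] = min over k∈[2,4] of m[2,k]+m[k+1,5]+p_{1}·p_k·p_{5}.
k=2: 0 + 31860 + 14·15·37 = 39630; k=3: 4620 + 29304 + 14·22·37 = 45320; k=4: 15708 + 0 + 14·36·37 = 34356.
Minimum: 34356 at k=4.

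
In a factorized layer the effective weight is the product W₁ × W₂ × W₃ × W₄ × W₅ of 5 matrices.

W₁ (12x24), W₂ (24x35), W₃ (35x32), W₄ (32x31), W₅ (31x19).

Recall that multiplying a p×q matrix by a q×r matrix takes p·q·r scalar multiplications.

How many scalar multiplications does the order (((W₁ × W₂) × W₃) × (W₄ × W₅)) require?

(W₁ × W₂): 12×24 by 24×35 → 12×35, cost 12·24·35 = 10080
((W₁ × W₂) × W₃): 12×35 by 35×32 → 12×32, cost 12·35·32 = 13440; cumulative 23520
(W₄ × W₅): 32×31 by 31×19 → 32×19, cost 32·31·19 = 18848
(((W₁ × W₂) × W₃) × (W₄ × W₅)): 12×32 by 32×19 → 12×19, cost 12·32·19 = 7296; cumulative 49664
Total: 49664 scalar multiplications.

49664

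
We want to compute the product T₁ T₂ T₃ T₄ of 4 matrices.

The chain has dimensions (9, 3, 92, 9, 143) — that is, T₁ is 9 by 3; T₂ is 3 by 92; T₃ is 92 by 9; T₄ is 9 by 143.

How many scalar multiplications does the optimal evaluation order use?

Adjacent pairs: T₁T₂ = 9·3·92 = 2484; T₂T₃ = 3·92·9 = 2484; T₃T₄ = 92·9·143 = 118404.
Length 3: T₁..T₃: k=1: 0+2484+9·3·9=2727; k=2: 2484+0+9·92·9=9936 → min 2727 | T₂..T₄: k=2: 0+118404+3·92·143=157872; k=3: 2484+0+3·9·143=6345 → min 6345.
Length 4: T₁..T₄: k=1: 0+6345+9·3·143=10206; k=2: 2484+118404+9·92·143=239292; k=3: 2727+0+9·9·143=14310 → min 10206.
Optimal order: (T₁ ((T₂ T₃) T₄)) with cost 10206.

10206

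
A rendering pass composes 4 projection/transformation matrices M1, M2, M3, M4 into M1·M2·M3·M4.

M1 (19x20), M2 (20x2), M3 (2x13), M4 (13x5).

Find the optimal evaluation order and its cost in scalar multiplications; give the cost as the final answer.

Adjacent pairs: M1M2 = 19·20·2 = 760; M2M3 = 20·2·13 = 520; M3M4 = 2·13·5 = 130.
Length 3: M1..M3: k=1: 0+520+19·20·13=5460; k=2: 760+0+19·2·13=1254 → min 1254 | M2..M4: k=2: 0+130+20·2·5=330; k=3: 520+0+20·13·5=1820 → min 330.
Length 4: M1..M4: k=1: 0+330+19·20·5=2230; k=2: 760+130+19·2·5=1080; k=3: 1254+0+19·13·5=2489 → min 1080.
Optimal parenthesization: ((M1·M2)·(M3·M4)) with cost 1080.

1080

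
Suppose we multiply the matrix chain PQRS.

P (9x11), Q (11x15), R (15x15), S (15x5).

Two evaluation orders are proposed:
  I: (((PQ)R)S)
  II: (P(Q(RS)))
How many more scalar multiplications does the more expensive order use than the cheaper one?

1740

Order I = (((PQ)R)S): (PQ): 9×11 by 11×15 → 9×15, cost 9·11·15 = 1485; ((PQ)R): 9×15 by 15×15 → 9×15, cost 9·15·15 = 2025; cumulative 3510; (((PQ)R)S): 9×15 by 15×5 → 9×5, cost 9·15·5 = 675; cumulative 4185. Total 4185.
Order II = (P(Q(RS))): (RS): 15×15 by 15×5 → 15×5, cost 15·15·5 = 1125; (Q(RS)): 11×15 by 15×5 → 11×5, cost 11·15·5 = 825; cumulative 1950; (P(Q(RS))): 9×11 by 11×5 → 9×5, cost 9·11·5 = 495; cumulative 2445. Total 2445.
Difference: |4185 − 2445| = 1740.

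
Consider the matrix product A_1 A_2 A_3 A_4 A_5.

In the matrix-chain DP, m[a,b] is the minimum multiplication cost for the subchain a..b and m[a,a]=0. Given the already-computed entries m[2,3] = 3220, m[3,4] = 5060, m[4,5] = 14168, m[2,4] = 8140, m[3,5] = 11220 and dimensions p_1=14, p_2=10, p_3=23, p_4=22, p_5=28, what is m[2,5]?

m[2,5] = min over k∈[2,4] of m[2,k]+m[k+1,5]+p_{1}·p_k·p_{5}.
k=2: 0 + 11220 + 14·10·28 = 15140; k=3: 3220 + 14168 + 14·23·28 = 26404; k=4: 8140 + 0 + 14·22·28 = 16764.
Minimum: 15140 at k=2.

15140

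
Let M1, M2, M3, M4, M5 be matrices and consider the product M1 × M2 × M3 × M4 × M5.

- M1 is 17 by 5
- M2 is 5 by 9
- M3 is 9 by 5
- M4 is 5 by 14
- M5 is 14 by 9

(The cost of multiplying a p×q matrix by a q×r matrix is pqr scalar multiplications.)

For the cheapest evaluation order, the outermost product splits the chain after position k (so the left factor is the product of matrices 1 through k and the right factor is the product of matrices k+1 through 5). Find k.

Adjacent pairs: M1M2 = 17·5·9 = 765; M2M3 = 5·9·5 = 225; M3M4 = 9·5·14 = 630; M4M5 = 5·14·9 = 630.
Length 3: M1..M3: k=1: 0+225+17·5·5=650; k=2: 765+0+17·9·5=1530 → min 650 | M2..M4: k=2: 0+630+5·9·14=1260; k=3: 225+0+5·5·14=575 → min 575 | M3..M5: k=3: 0+630+9·5·9=1035; k=4: 630+0+9·14·9=1764 → min 1035.
Length 4: M1..M4: k=1: 0+575+17·5·14=1765; k=2: 765+630+17·9·14=3537; k=3: 650+0+17·5·14=1840 → min 1765 | M2..M5: k=2: 0+1035+5·9·9=1440; k=3: 225+630+5·5·9=1080; k=4: 575+0+5·14·9=1205 → min 1080.
Top-level splits: k=1: (M1..M1)·(M2..M5) → 0+1080+17·5·9 = 1845; k=2: (M1..M2)·(M3..M5) → 765+1035+17·9·9 = 3177; k=3: (M1..M3)·(M4..M5) → 650+630+17·5·9 = 2045; k=4: (M1..M4)·(M5..M5) → 1765+0+17·14·9 = 3907.
Best split is after M1, i.e. k = 1.

1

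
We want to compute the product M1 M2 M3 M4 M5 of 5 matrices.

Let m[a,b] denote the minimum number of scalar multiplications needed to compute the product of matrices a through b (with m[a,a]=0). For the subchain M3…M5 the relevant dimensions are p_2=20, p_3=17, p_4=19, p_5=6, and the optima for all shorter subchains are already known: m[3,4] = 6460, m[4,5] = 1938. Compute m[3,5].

3978

m[3,5] = min over k∈[3,4] of m[3,k]+m[k+1,5]+p_{2}·p_k·p_{5}.
k=3: 0 + 1938 + 20·17·6 = 3978; k=4: 6460 + 0 + 20·19·6 = 8740.
Minimum: 3978 at k=3.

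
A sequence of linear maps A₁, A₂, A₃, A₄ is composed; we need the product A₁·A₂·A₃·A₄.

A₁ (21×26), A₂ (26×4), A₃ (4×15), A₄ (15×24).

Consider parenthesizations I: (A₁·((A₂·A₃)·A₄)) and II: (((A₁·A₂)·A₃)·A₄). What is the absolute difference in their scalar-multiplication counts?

Order I = (A₁·((A₂·A₃)·A₄)): (A₂·A₃): 26×4 by 4×15 → 26×15, cost 26·4·15 = 1560; ((A₂·A₃)·A₄): 26×15 by 15×24 → 26×24, cost 26·15·24 = 9360; cumulative 10920; (A₁·((A₂·A₃)·A₄)): 21×26 by 26×24 → 21×24, cost 21·26·24 = 13104; cumulative 24024. Total 24024.
Order II = (((A₁·A₂)·A₃)·A₄): (A₁·A₂): 21×26 by 26×4 → 21×4, cost 21·26·4 = 2184; ((A₁·A₂)·A₃): 21×4 by 4×15 → 21×15, cost 21·4·15 = 1260; cumulative 3444; (((A₁·A₂)·A₃)·A₄): 21×15 by 15×24 → 21×24, cost 21·15·24 = 7560; cumulative 11004. Total 11004.
Difference: |24024 − 11004| = 13020.

13020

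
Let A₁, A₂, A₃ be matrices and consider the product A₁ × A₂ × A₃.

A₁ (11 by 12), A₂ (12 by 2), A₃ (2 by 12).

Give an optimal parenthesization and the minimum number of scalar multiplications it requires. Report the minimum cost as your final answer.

(A₁ × (A₂ × A₃)): cost 1872.
((A₁ × A₂) × A₃): cost 528.
Optimal: ((A₁ × A₂) × A₃) with cost 528.

528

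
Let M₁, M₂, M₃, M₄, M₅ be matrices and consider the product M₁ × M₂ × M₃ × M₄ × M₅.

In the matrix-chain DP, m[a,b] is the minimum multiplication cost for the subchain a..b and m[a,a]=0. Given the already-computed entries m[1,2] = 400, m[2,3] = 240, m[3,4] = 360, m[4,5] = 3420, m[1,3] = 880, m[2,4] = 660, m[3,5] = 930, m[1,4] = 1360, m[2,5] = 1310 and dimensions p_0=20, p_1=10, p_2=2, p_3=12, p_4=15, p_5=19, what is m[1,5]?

m[1,5] = min over k∈[1,4] of m[1,k]+m[k+1,5]+p_{0}·p_k·p_{5}.
k=1: 0 + 1310 + 20·10·19 = 5110; k=2: 400 + 930 + 20·2·19 = 2090; k=3: 880 + 3420 + 20·12·19 = 8860; k=4: 1360 + 0 + 20·15·19 = 7060.
Minimum: 2090 at k=2.

2090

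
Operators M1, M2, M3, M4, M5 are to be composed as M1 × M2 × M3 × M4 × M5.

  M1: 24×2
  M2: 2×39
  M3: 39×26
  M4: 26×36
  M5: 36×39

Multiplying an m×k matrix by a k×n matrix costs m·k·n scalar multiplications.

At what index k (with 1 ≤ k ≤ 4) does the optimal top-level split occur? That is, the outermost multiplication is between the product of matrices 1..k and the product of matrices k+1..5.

Adjacent pairs: M1M2 = 24·2·39 = 1872; M2M3 = 2·39·26 = 2028; M3M4 = 39·26·36 = 36504; M4M5 = 26·36·39 = 36504.
Length 3: M1..M3: k=1: 0+2028+24·2·26=3276; k=2: 1872+0+24·39·26=26208 → min 3276 | M2..M4: k=2: 0+36504+2·39·36=39312; k=3: 2028+0+2·26·36=3900 → min 3900 | M3..M5: k=3: 0+36504+39·26·39=76050; k=4: 36504+0+39·36·39=91260 → min 76050.
Length 4: M1..M4: k=1: 0+3900+24·2·36=5628; k=2: 1872+36504+24·39·36=72072; k=3: 3276+0+24·26·36=25740 → min 5628 | M2..M5: k=2: 0+76050+2·39·39=79092; k=3: 2028+36504+2·26·39=40560; k=4: 3900+0+2·36·39=6708 → min 6708.
Top-level splits: k=1: (M1..M1)·(M2..M5) → 0+6708+24·2·39 = 8580; k=2: (M1..M2)·(M3..M5) → 1872+76050+24·39·39 = 114426; k=3: (M1..M3)·(M4..M5) → 3276+36504+24·26·39 = 64116; k=4: (M1..M4)·(M5..M5) → 5628+0+24·36·39 = 39324.
Best split is after M1, i.e. k = 1.

1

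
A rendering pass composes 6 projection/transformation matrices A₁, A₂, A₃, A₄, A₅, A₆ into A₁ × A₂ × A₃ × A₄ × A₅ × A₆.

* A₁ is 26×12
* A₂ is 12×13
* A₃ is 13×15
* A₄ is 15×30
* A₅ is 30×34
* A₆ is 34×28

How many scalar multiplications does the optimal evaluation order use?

40140

Adjacent pairs: A₁A₂ = 26·12·13 = 4056; A₂A₃ = 12·13·15 = 2340; A₃A₄ = 13·15·30 = 5850; A₄A₅ = 15·30·34 = 15300; A₅A₆ = 30·34·28 = 28560.
Length 3: A₁..A₃: k=1: 0+2340+26·12·15=7020; k=2: 4056+0+26·13·15=9126 → min 7020 | A₂..A₄: k=2: 0+5850+12·13·30=10530; k=3: 2340+0+12·15·30=7740 → min 7740 | A₃..A₅: k=3: 0+15300+13·15·34=21930; k=4: 5850+0+13·30·34=19110 → min 19110 | A₄..A₆: k=4: 0+28560+15·30·28=41160; k=5: 15300+0+15·34·28=29580 → min 29580.
Length 4: A₁..A₄: k=1: 0+7740+26·12·30=17100; k=2: 4056+5850+26·13·30=20046; k=3: 7020+0+26·15·30=18720 → min 17100 | A₂..A₅: k=2: 0+19110+12·13·34=24414; k=3: 2340+15300+12·15·34=23760; k=4: 7740+0+12·30·34=19980 → min 19980 | A₃..A₆: k=3: 0+29580+13·15·28=35040; k=4: 5850+28560+13·30·28=45330; k=5: 19110+0+13·34·28=31486 → min 31486.
Length 5: A₁..A₅: k=1: 0+19980+26·12·34=30588; k=2: 4056+19110+26·13·34=34658; k=3: 7020+15300+26·15·34=35580; k=4: 17100+0+26·30·34=43620 → min 30588 | A₂..A₆: k=2: 0+31486+12·13·28=35854; k=3: 2340+29580+12·15·28=36960; k=4: 7740+28560+12·30·28=46380; k=5: 19980+0+12·34·28=31404 → min 31404.
Length 6: A₁..A₆: k=1: 0+31404+26·12·28=40140; k=2: 4056+31486+26·13·28=45006; k=3: 7020+29580+26·15·28=47520; k=4: 17100+28560+26·30·28=67500; k=5: 30588+0+26·34·28=55340 → min 40140.
Optimal order: (A₁ × ((((A₂ × A₃) × A₄) × A₅) × A₆)) with cost 40140.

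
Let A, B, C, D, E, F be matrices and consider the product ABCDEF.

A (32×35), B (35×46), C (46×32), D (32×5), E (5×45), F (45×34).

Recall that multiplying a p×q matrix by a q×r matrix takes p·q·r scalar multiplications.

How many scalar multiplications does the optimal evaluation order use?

Adjacent pairs: AB = 32·35·46 = 51520; BC = 35·46·32 = 51520; CD = 46·32·5 = 7360; DE = 32·5·45 = 7200; EF = 5·45·34 = 7650.
Length 3: A..C: k=1: 0+51520+32·35·32=87360; k=2: 51520+0+32·46·32=98624 → min 87360 | B..D: k=2: 0+7360+35·46·5=15410; k=3: 51520+0+35·32·5=57120 → min 15410 | C..E: k=3: 0+7200+46·32·45=73440; k=4: 7360+0+46·5·45=17710 → min 17710 | D..F: k=4: 0+7650+32·5·34=13090; k=5: 7200+0+32·45·34=56160 → min 13090.
Length 4: A..D: k=1: 0+15410+32·35·5=21010; k=2: 51520+7360+32·46·5=66240; k=3: 87360+0+32·32·5=92480 → min 21010 | B..E: k=2: 0+17710+35·46·45=90160; k=3: 51520+7200+35·32·45=109120; k=4: 15410+0+35·5·45=23285 → min 23285 | C..F: k=3: 0+13090+46·32·34=63138; k=4: 7360+7650+46·5·34=22830; k=5: 17710+0+46·45·34=88090 → min 22830.
Length 5: A..E: k=1: 0+23285+32·35·45=73685; k=2: 51520+17710+32·46·45=135470; k=3: 87360+7200+32·32·45=140640; k=4: 21010+0+32·5·45=28210 → min 28210 | B..F: k=2: 0+22830+35·46·34=77570; k=3: 51520+13090+35·32·34=102690; k=4: 15410+7650+35·5·34=29010; k=5: 23285+0+35·45·34=76835 → min 29010.
Length 6: A..F: k=1: 0+29010+32·35·34=67090; k=2: 51520+22830+32·46·34=124398; k=3: 87360+13090+32·32·34=135266; k=4: 21010+7650+32·5·34=34100; k=5: 28210+0+32·45·34=77170 → min 34100.
Optimal order: ((A(B(CD)))(EF)) with cost 34100.

34100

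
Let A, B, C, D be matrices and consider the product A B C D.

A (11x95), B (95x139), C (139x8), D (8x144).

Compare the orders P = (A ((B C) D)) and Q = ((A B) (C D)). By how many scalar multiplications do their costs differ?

159999

Order P = (A ((B C) D)): (B C): 95×139 by 139×8 → 95×8, cost 95·139·8 = 105640; ((B C) D): 95×8 by 8×144 → 95×144, cost 95·8·144 = 109440; cumulative 215080; (A ((B C) D)): 11×95 by 95×144 → 11×144, cost 11·95·144 = 150480; cumulative 365560. Total 365560.
Order Q = ((A B) (C D)): (A B): 11×95 by 95×139 → 11×139, cost 11·95·139 = 145255; (C D): 139×8 by 8×144 → 139×144, cost 139·8·144 = 160128; ((A B) (C D)): 11×139 by 139×144 → 11×144, cost 11·139·144 = 220176; cumulative 525559. Total 525559.
Difference: |365560 − 525559| = 159999.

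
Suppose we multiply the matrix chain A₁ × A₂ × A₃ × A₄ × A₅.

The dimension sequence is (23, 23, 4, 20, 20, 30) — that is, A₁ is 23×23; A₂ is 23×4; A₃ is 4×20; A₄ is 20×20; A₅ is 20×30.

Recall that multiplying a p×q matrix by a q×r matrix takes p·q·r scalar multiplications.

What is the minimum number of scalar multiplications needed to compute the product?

Adjacent pairs: A₁A₂ = 23·23·4 = 2116; A₂A₃ = 23·4·20 = 1840; A₃A₄ = 4·20·20 = 1600; A₄A₅ = 20·20·30 = 12000.
Length 3: A₁..A₃: k=1: 0+1840+23·23·20=12420; k=2: 2116+0+23·4·20=3956 → min 3956 | A₂..A₄: k=2: 0+1600+23·4·20=3440; k=3: 1840+0+23·20·20=11040 → min 3440 | A₃..A₅: k=3: 0+12000+4·20·30=14400; k=4: 1600+0+4·20·30=4000 → min 4000.
Length 4: A₁..A₄: k=1: 0+3440+23·23·20=14020; k=2: 2116+1600+23·4·20=5556; k=3: 3956+0+23·20·20=13156 → min 5556 | A₂..A₅: k=2: 0+4000+23·4·30=6760; k=3: 1840+12000+23·20·30=27640; k=4: 3440+0+23·20·30=17240 → min 6760.
Length 5: A₁..A₅: k=1: 0+6760+23·23·30=22630; k=2: 2116+4000+23·4·30=8876; k=3: 3956+12000+23·20·30=29756; k=4: 5556+0+23·20·30=19356 → min 8876.
Optimal order: ((A₁ × A₂) × ((A₃ × A₄) × A₅)) with cost 8876.

8876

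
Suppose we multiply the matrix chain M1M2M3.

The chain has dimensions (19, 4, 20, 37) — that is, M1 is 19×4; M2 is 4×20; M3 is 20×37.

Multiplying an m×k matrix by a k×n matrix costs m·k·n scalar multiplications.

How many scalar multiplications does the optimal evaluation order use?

5772

Order (M1(M2M3)): (M2M3): 4×20 by 20×37 → 4×37, cost 4·20·37 = 2960; (M1(M2M3)): 19×4 by 4×37 → 19×37, cost 19·4·37 = 2812; cumulative 5772. Total 5772.
Order ((M1M2)M3): (M1M2): 19×4 by 4×20 → 19×20, cost 19·4·20 = 1520; ((M1M2)M3): 19×20 by 20×37 → 19×37, cost 19·20·37 = 14060; cumulative 15580. Total 15580.
Minimum: 5772.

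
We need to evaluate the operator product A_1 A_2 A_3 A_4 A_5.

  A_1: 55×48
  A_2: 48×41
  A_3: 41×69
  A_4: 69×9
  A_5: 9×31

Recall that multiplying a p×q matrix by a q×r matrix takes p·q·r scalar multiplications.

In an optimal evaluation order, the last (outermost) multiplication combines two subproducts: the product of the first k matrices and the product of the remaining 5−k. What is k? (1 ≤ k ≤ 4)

Adjacent pairs: A_1A_2 = 55·48·41 = 108240; A_2A_3 = 48·41·69 = 135792; A_3A_4 = 41·69·9 = 25461; A_4A_5 = 69·9·31 = 19251.
Length 3: A_1..A_3: k=1: 0+135792+55·48·69=317952; k=2: 108240+0+55·41·69=263835 → min 263835 | A_2..A_4: k=2: 0+25461+48·41·9=43173; k=3: 135792+0+48·69·9=165600 → min 43173 | A_3..A_5: k=3: 0+19251+41·69·31=106950; k=4: 25461+0+41·9·31=36900 → min 36900.
Length 4: A_1..A_4: k=1: 0+43173+55·48·9=66933; k=2: 108240+25461+55·41·9=153996; k=3: 263835+0+55·69·9=297990 → min 66933 | A_2..A_5: k=2: 0+36900+48·41·31=97908; k=3: 135792+19251+48·69·31=257715; k=4: 43173+0+48·9·31=56565 → min 56565.
Top-level splits: k=1: (A_1..A_1)·(A_2..A_5) → 0+56565+55·48·31 = 138405; k=2: (A_1..A_2)·(A_3..A_5) → 108240+36900+55·41·31 = 215045; k=3: (A_1..A_3)·(A_4..A_5) → 263835+19251+55·69·31 = 400731; k=4: (A_1..A_4)·(A_5..A_5) → 66933+0+55·9·31 = 82278.
Best split is after A_4, i.e. k = 4.

4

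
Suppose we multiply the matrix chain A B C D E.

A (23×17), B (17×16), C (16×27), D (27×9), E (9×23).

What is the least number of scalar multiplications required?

Adjacent pairs: AB = 23·17·16 = 6256; BC = 17·16·27 = 7344; CD = 16·27·9 = 3888; DE = 27·9·23 = 5589.
Length 3: A..C: k=1: 0+7344+23·17·27=17901; k=2: 6256+0+23·16·27=16192 → min 16192 | B..D: k=2: 0+3888+17·16·9=6336; k=3: 7344+0+17·27·9=11475 → min 6336 | C..E: k=3: 0+5589+16·27·23=15525; k=4: 3888+0+16·9·23=7200 → min 7200.
Length 4: A..D: k=1: 0+6336+23·17·9=9855; k=2: 6256+3888+23·16·9=13456; k=3: 16192+0+23·27·9=21781 → min 9855 | B..E: k=2: 0+7200+17·16·23=13456; k=3: 7344+5589+17·27·23=23490; k=4: 6336+0+17·9·23=9855 → min 9855.
Length 5: A..E: k=1: 0+9855+23·17·23=18848; k=2: 6256+7200+23·16·23=21920; k=3: 16192+5589+23·27·23=36064; k=4: 9855+0+23·9·23=14616 → min 14616.
Optimal order: ((A (B (C D))) E) with cost 14616.

14616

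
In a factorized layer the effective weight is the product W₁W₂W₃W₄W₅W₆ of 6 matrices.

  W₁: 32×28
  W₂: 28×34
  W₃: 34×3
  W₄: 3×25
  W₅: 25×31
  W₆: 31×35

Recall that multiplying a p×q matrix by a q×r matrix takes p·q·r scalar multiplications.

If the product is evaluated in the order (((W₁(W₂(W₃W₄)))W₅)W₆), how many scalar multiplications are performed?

(W₃W₄): 34×3 by 3×25 → 34×25, cost 34·3·25 = 2550
(W₂(W₃W₄)): 28×34 by 34×25 → 28×25, cost 28·34·25 = 23800; cumulative 26350
(W₁(W₂(W₃W₄))): 32×28 by 28×25 → 32×25, cost 32·28·25 = 22400; cumulative 48750
((W₁(W₂(W₃W₄)))W₅): 32×25 by 25×31 → 32×31, cost 32·25·31 = 24800; cumulative 73550
(((W₁(W₂(W₃W₄)))W₅)W₆): 32×31 by 31×35 → 32×35, cost 32·31·35 = 34720; cumulative 108270
Total: 108270 scalar multiplications.

108270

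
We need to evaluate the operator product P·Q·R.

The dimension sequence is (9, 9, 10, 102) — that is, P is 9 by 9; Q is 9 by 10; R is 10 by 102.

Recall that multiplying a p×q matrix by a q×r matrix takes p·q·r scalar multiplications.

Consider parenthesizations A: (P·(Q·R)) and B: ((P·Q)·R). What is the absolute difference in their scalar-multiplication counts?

Order A = (P·(Q·R)): (Q·R): 9×10 by 10×102 → 9×102, cost 9·10·102 = 9180; (P·(Q·R)): 9×9 by 9×102 → 9×102, cost 9·9·102 = 8262; cumulative 17442. Total 17442.
Order B = ((P·Q)·R): (P·Q): 9×9 by 9×10 → 9×10, cost 9·9·10 = 810; ((P·Q)·R): 9×10 by 10×102 → 9×102, cost 9·10·102 = 9180; cumulative 9990. Total 9990.
Difference: |17442 − 9990| = 7452.

7452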